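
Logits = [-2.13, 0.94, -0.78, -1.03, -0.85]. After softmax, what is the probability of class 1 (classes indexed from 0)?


Exponentials: e^-2.13=0.1188, e^0.94=2.56, e^-0.78=0.4584, e^-1.03=0.357, e^-0.85=0.4274
Sum = 3.9216
Softmax = [0.0303, 0.6528, 0.1169, 0.091, 0.109]
p[1] = 2.56/3.9216 = 0.6528

0.6528


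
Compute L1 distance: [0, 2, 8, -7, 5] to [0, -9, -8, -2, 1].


d = |0-0| + |2+ 9| + |8+ 8| + |-7+ 2| + |5-1|
  = 0 + 11 + 16 + 5 + 4
  = 36

36


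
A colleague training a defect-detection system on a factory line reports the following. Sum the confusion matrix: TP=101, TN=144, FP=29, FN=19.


Total = TP + TN + FP + FN
= 101 + 144 + 29 + 19
= 293
(Predicted positive: 130, predicted negative: 163)

293


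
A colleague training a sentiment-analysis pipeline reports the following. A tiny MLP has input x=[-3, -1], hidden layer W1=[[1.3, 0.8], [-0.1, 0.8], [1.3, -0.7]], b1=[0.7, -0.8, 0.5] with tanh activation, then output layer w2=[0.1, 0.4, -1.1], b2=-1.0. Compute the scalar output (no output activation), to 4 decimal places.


z1[0] = (1.3)·(-3) + (0.8)·(-1) + 0.7 = -4.0
z1[1] = (-0.1)·(-3) + (0.8)·(-1) - 0.8 = -1.3
z1[2] = (1.3)·(-3) + (-0.7)·(-1) + 0.5 = -2.7
h = tanh(z1) = [-0.9993, -0.8617, -0.991]
output = (0.1)·(-0.9993) + (0.4)·(-0.8617) + (-1.1)·(-0.991) - 1.0 = -0.3545

-0.3545


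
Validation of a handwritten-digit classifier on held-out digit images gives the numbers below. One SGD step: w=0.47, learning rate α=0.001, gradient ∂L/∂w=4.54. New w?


w_new = w - α·∇
= 0.47 - 0.001·4.54
= 0.47 - 0.00454
= 0.46546

0.46546


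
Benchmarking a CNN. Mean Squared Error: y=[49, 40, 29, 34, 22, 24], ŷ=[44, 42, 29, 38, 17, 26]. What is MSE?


Squared errors: (49-44)²=25, (40-42)²=4, (29-29)²=0, (34-38)²=16, (22-17)²=25, (24-26)²=4
Sum = 74
MSE = 74/6 = 37/3

37/3


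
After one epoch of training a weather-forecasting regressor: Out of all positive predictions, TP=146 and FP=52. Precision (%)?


Precision = TP/(TP+FP)
= 146/(146+52)
= 146/198 = 73.74%

73.74%


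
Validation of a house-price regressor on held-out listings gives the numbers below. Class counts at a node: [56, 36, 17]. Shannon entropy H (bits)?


Probabilities: [56/109, 36/109, 17/109] ≈ [0.5138, 0.3303, 0.156]
H = -((56/109)·log₂(56/109) + (36/109)·log₂(36/109) + (17/109)·log₂(17/109))
  = 1.4396 bits

1.4396 bits


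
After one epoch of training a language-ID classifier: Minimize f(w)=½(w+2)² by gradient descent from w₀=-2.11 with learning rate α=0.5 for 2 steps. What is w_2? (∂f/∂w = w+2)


step 1: grad = -2.11+2 = -0.11; w = -2.11 - 0.5·(-0.11) = -2.055
step 2: grad = -2.055+2 = -0.055; w = -2.055 - 0.5·(-0.055) = -2.0275

-2.0275


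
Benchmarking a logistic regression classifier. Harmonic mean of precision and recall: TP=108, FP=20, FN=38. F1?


Precision = 108/128 = 0.8438
Recall = 108/146 = 0.7397
F1 = 2·P·R/(P+R) = 2·TP/(2·TP+FP+FN) = 216/(216+20+38) = 216/274 = 0.7883

0.7883


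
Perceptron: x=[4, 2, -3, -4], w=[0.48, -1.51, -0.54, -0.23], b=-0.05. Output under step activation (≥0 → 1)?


z = (4)·(0.48) + (2)·(-1.51) + (-3)·(-0.54) + (-4)·(-0.23) - 0.05
  = 1.39
step(z) = 1 (z≥0)

1


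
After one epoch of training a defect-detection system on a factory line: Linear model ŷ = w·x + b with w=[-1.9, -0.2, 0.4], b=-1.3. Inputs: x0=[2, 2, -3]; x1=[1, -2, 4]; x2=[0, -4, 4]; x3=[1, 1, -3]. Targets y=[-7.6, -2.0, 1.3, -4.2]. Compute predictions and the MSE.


ŷ0 = (-1.9)·(2) + (-0.2)·(2) + (0.4)·(-3) - 1.3 = -6.7
ŷ1 = (-1.9)·(1) + (-0.2)·(-2) + (0.4)·(4) - 1.3 = -1.2
ŷ2 = (-1.9)·(0) + (-0.2)·(-4) + (0.4)·(4) - 1.3 = 1.1
ŷ3 = (-1.9)·(1) + (-0.2)·(1) + (0.4)·(-3) - 1.3 = -4.6
errors² = [0.81, 0.64, 0.04, 0.16]
MSE = 1.6500/4 = 0.4125

0.4125


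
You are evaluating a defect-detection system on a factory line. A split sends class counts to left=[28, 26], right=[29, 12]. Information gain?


Parent = [57, 38], H_parent = 0.971
H_left = 0.999 (n=54), H_right = 0.8722 (n=41)
H_children = (54/95)·0.999 + (41/95)·0.8722 = 0.9443
IG = 0.971 - 0.9443 = 0.0267

0.0267


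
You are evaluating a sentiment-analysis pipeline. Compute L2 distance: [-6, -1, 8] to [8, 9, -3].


d = √((-6-8)² + (-1-9)² + (8+ 3)²)
  = √(196 + 100 + 121)
  = √417 = 20.4206

20.4206


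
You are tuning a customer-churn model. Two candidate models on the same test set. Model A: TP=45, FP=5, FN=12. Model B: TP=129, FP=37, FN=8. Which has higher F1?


Model A: P=45/50=0.9, R=45/57=0.7895, F1=2PR/(P+R)=2TP/(2TP+FP+FN)=90/107=0.8411
Model B: P=129/166=0.7771, R=129/137=0.9416, F1=2PR/(P+R)=2TP/(2TP+FP+FN)=258/303=0.8515
0.8411 < 0.8515 → Model B

Model B


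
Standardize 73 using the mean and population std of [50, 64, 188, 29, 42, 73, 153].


μ = 85.5714, σ = 56.0939
z = (73 - 85.5714)/56.0939 = -0.2241

-0.2241


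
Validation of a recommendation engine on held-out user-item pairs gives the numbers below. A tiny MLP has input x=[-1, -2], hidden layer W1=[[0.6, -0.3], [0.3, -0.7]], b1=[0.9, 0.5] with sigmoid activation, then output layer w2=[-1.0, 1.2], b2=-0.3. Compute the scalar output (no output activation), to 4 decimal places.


z1[0] = (0.6)·(-1) + (-0.3)·(-2) + 0.9 = 0.9
z1[1] = (0.3)·(-1) + (-0.7)·(-2) + 0.5 = 1.6
h = sigmoid(z1) = [0.7109, 0.832]
output = (-1.0)·(0.7109) + (1.2)·(0.832) - 0.3 = -0.0125

-0.0125


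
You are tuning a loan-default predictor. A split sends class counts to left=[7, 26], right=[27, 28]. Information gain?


Parent = [34, 54], H_parent = 0.9624
H_left = 0.7455 (n=33), H_right = 0.9998 (n=55)
H_children = (33/88)·0.7455 + (55/88)·0.9998 = 0.9044
IG = 0.9624 - 0.9044 = 0.058

0.058


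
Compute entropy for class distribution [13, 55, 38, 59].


Probabilities: [13/165, 55/165, 38/165, 59/165] ≈ [0.0788, 0.3333, 0.2303, 0.3576]
H = -((13/165)·log₂(13/165) + (55/165)·log₂(55/165) + (38/165)·log₂(38/165) + (59/165)·log₂(59/165))
  = 1.8355 bits

1.8355 bits


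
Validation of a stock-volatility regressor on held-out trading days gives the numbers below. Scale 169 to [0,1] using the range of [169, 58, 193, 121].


min=58, max=193
(169-58)/(193-58) = 111/135 = 0.8222

0.8222


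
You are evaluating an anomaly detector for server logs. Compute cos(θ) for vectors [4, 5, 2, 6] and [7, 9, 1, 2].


A·B = 4·7 + 5·9 + 2·1 + 6·2 = 87
‖A‖ = √81 = 9, ‖B‖ = √135 = 11.619
cos = 87/(√81·√135) = 87/√10935 = 0.832

0.832


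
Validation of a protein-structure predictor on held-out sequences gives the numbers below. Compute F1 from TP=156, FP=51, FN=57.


Precision = 156/207 = 0.7536
Recall = 156/213 = 0.7324
F1 = 2·P·R/(P+R) = 2·TP/(2·TP+FP+FN) = 312/(312+51+57) = 312/420 = 0.7429

0.7429


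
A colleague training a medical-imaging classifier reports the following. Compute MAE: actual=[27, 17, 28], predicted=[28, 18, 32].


Absolute errors: |27-28|=1, |17-18|=1, |28-32|=4
Sum = 6
MAE = 6/3 = 2

2


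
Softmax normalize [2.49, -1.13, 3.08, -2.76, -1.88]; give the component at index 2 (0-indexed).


Exponentials: e^2.49=12.0613, e^-1.13=0.323, e^3.08=21.7584, e^-2.76=0.0633, e^-1.88=0.1526
Sum = 34.3586
Softmax = [0.351, 0.0094, 0.6333, 0.0018, 0.0044]
p[2] = 21.7584/34.3586 = 0.6333

0.6333


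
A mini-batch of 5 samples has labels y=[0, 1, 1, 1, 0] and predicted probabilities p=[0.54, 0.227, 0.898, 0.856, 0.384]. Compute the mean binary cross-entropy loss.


L[0] = -ln(1-0.54) = -ln(0.46) = 0.7765
L[1] = -ln(0.227) = 1.4828
L[2] = -ln(0.898) = 0.1076
L[3] = -ln(0.856) = 0.1555
L[4] = -ln(1-0.384) = -ln(0.616) = 0.4845
mean = (0.7765 + 1.4828 + 0.1076 + 0.1555 + 0.4845)/5 = 0.6014

0.6014


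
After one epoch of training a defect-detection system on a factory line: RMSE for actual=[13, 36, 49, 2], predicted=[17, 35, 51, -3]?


MSE = 46/4 = 11.5
RMSE = √(46/4) = 3.3912

3.3912


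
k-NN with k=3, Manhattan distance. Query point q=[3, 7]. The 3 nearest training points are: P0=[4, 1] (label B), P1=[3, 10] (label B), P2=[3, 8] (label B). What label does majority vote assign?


d(q,P0) = 7  (label B)
d(q,P1) = 3  (label B)
d(q,P2) = 1  (label B)
Votes: A=0, B=3
Majority → B

B


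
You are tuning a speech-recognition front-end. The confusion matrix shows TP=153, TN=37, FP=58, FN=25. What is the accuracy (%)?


Accuracy = (TP+TN)/(TP+TN+FP+FN)
= (153+37)/(273)
= 190/273 = 69.6%

69.6%


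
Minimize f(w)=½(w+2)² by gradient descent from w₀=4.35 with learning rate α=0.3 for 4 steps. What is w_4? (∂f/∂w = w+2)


step 1: grad = 4.35+2 = 6.35; w = 4.35 - 0.3·(6.35) = 2.445
step 2: grad = 2.445+2 = 4.445; w = 2.445 - 0.3·(4.445) = 1.1115
step 3: grad = 1.1115+2 = 3.1115; w = 1.1115 - 0.3·(3.1115) = 0.17805
step 4: grad = 0.17805+2 = 2.17805; w = 0.17805 - 0.3·(2.17805) = -0.475365

-0.475365


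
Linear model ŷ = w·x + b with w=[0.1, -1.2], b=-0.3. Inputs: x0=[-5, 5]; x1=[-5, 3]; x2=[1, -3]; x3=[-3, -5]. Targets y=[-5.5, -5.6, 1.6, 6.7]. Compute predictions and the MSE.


ŷ0 = (0.1)·(-5) + (-1.2)·(5) - 0.3 = -6.8
ŷ1 = (0.1)·(-5) + (-1.2)·(3) - 0.3 = -4.4
ŷ2 = (0.1)·(1) + (-1.2)·(-3) - 0.3 = 3.4
ŷ3 = (0.1)·(-3) + (-1.2)·(-5) - 0.3 = 5.4
errors² = [1.69, 1.44, 3.24, 1.69]
MSE = 8.0600/4 = 2.015

2.015


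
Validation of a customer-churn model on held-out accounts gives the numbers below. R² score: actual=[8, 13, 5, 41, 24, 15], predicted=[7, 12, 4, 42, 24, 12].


ȳ = 17.6667
SS_res = Σ(y-ŷ)² = 13
SS_tot = Σ(y-ȳ)² = 867.33
R² = 1 - SS_res/SS_tot = 1 - 0.015 = 0.985

0.985


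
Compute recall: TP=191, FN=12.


Recall = TP/(TP+FN)
= 191/(191+12)
= 191/203 = 94.09%

94.09%


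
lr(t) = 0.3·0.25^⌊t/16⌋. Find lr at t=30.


n_drops = ⌊30/16⌋ = 1
lr = 0.3·0.25^1 = 0.3·0.25 = 0.075

0.075


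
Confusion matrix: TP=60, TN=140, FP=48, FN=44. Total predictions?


Total = TP + TN + FP + FN
= 60 + 140 + 48 + 44
= 292
(Predicted positive: 108, predicted negative: 184)

292


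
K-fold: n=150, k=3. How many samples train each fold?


Fold size = 150/3 = 50
Training per fold = 150 - 50 = 100

100


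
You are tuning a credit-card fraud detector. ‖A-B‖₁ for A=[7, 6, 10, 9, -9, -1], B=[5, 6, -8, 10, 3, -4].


d = |7-5| + |6-6| + |10+ 8| + |9-10| + |-9-3| + |-1+ 4|
  = 2 + 0 + 18 + 1 + 12 + 3
  = 36

36


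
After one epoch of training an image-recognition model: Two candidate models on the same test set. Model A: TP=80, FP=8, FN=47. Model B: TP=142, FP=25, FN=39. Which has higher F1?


Model A: P=80/88=0.9091, R=80/127=0.6299, F1=2PR/(P+R)=2TP/(2TP+FP+FN)=160/215=0.7442
Model B: P=142/167=0.8503, R=142/181=0.7845, F1=2PR/(P+R)=2TP/(2TP+FP+FN)=284/348=0.8161
0.7442 < 0.8161 → Model B

Model B


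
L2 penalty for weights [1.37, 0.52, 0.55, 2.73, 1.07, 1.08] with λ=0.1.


‖w‖₂² = (1.37)² + (0.52)² + (0.55)² + (2.73)² + (1.07)² + (1.08)²
     = 1.8769 + 0.2704 + 0.3025 + 7.4529 + 1.1449 + 1.1664
     = 12.214
λ·‖w‖₂² = 0.1·12.214 = 1.2214

1.2214


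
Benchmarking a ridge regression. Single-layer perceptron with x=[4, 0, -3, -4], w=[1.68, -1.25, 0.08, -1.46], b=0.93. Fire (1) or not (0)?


z = (4)·(1.68) + (0)·(-1.25) + (-3)·(0.08) + (-4)·(-1.46) + 0.93
  = 13.25
step(z) = 1 (z≥0)

1


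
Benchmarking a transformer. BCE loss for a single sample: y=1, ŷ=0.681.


BCE = -[y·ln(p) + (1-y)·ln(1-p)]
= -1·ln(0.681) - 0
= -ln(0.681) = 0.3842

0.3842


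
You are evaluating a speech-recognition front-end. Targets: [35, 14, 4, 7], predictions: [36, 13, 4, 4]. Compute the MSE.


Squared errors: (35-36)²=1, (14-13)²=1, (4-4)²=0, (7-4)²=9
Sum = 11
MSE = 11/4 = 11/4

11/4


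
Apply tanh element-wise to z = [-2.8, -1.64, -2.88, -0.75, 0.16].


tanh(-2.8) = -0.9926
tanh(-1.64) = -0.9275
tanh(-2.88) = -0.9937
tanh(-0.75) = -0.6351
tanh(0.16) = 0.1586
result = [-0.9926, -0.9275, -0.9937, -0.6351, 0.1586]

[-0.9926, -0.9275, -0.9937, -0.6351, 0.1586]


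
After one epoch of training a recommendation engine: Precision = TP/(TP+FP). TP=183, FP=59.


Precision = TP/(TP+FP)
= 183/(183+59)
= 183/242 = 75.62%

75.62%


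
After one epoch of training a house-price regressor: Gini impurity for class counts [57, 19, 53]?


Probabilities: [57/129, 19/129, 53/129] ≈ [0.4419, 0.1473, 0.4109]
Σpᵢ² = (3249 + 361 + 2809)/129² = 6419/16641
Gini = 1 - Σpᵢ² = 1 - 6419/16641 = 0.6143

0.6143


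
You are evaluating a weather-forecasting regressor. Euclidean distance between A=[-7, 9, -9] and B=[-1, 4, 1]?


d = √((-7+ 1)² + (9-4)² + (-9-1)²)
  = √(36 + 25 + 100)
  = √161 = 12.6886

12.6886


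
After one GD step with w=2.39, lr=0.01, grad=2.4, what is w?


w_new = w - α·∇
= 2.39 - 0.01·2.4
= 2.39 - 0.024
= 2.366

2.366


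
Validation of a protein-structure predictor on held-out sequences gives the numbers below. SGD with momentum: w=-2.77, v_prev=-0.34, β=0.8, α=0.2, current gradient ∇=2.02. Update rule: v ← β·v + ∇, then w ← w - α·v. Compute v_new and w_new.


v_new = 0.8·-0.34 + 2.02 = -0.272 + 2.02 = 1.748
w_new = -2.77 - 0.2·1.748 = -2.77 - 0.3496 = -3.1196

v_new=1.748, w_new=-3.1196


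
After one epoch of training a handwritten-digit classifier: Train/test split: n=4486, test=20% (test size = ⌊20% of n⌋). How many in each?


Test = ⌊4486·20/100⌋ = 897
Train = 4486 - 897 = 3589

Train: 3589, Test: 897


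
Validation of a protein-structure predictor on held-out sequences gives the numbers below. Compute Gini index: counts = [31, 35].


Probabilities: [31/66, 35/66] ≈ [0.4697, 0.5303]
Σpᵢ² = (961 + 1225)/66² = 2186/4356
Gini = 1 - Σpᵢ² = 1 - 2186/4356 = 0.4982

0.4982


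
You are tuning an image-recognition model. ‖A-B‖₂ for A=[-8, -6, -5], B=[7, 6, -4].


d = √((-8-7)² + (-6-6)² + (-5+ 4)²)
  = √(225 + 144 + 1)
  = √370 = 19.2354

19.2354


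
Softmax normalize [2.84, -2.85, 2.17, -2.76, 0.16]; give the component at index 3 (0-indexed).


Exponentials: e^2.84=17.1158, e^-2.85=0.0578, e^2.17=8.7583, e^-2.76=0.0633, e^0.16=1.1735
Sum = 27.1687
Softmax = [0.63, 0.0021, 0.3224, 0.0023, 0.0432]
p[3] = 0.0633/27.1687 = 0.0023

0.0023


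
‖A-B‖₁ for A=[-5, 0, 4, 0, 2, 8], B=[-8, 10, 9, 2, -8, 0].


d = |-5+ 8| + |0-10| + |4-9| + |0-2| + |2+ 8| + |8-0|
  = 3 + 10 + 5 + 2 + 10 + 8
  = 38

38


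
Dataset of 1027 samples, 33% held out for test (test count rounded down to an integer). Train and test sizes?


Test = ⌊1027·33/100⌋ = 338
Train = 1027 - 338 = 689

Train: 689, Test: 338


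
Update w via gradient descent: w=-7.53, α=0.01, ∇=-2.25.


w_new = w - α·∇
= -7.53 - 0.01·-2.25
= -7.53 + 0.0225
= -7.5075

-7.5075


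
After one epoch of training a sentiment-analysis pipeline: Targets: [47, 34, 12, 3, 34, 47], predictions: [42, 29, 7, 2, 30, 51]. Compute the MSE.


Squared errors: (47-42)²=25, (34-29)²=25, (12-7)²=25, (3-2)²=1, (34-30)²=16, (47-51)²=16
Sum = 108
MSE = 108/6 = 18

18


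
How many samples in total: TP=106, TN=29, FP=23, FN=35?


Total = TP + TN + FP + FN
= 106 + 29 + 23 + 35
= 193
(Predicted positive: 129, predicted negative: 64)

193


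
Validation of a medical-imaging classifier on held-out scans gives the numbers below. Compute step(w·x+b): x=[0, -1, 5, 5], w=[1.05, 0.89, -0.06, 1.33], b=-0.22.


z = (0)·(1.05) + (-1)·(0.89) + (5)·(-0.06) + (5)·(1.33) - 0.22
  = 5.24
step(z) = 1 (z≥0)

1


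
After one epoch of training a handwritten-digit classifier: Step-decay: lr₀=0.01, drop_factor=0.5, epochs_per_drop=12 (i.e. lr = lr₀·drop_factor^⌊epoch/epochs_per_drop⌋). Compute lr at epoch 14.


n_drops = ⌊14/12⌋ = 1
lr = 0.01·0.5^1 = 0.01·0.5 = 0.005

0.005


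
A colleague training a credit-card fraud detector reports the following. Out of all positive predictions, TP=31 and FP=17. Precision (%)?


Precision = TP/(TP+FP)
= 31/(31+17)
= 31/48 = 64.58%

64.58%


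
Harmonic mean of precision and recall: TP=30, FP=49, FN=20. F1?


Precision = 30/79 = 0.3797
Recall = 30/50 = 0.6
F1 = 2·P·R/(P+R) = 2·TP/(2·TP+FP+FN) = 60/(60+49+20) = 60/129 = 0.4651

0.4651


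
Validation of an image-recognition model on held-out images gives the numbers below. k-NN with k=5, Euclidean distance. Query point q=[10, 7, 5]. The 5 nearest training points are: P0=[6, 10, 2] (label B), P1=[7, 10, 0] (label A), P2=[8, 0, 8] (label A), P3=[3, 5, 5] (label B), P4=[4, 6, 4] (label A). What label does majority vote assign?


d(q,P0) = 5.831  (label B)
d(q,P1) = 6.5574  (label A)
d(q,P2) = 7.874  (label A)
d(q,P3) = 7.2801  (label B)
d(q,P4) = 6.1644  (label A)
Votes: A=3, B=2
Majority → A

A


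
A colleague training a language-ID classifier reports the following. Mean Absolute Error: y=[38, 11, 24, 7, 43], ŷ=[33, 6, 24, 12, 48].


Absolute errors: |38-33|=5, |11-6|=5, |24-24|=0, |7-12|=5, |43-48|=5
Sum = 20
MAE = 20/5 = 4

4


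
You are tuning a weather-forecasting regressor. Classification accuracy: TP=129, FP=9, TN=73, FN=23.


Accuracy = (TP+TN)/(TP+TN+FP+FN)
= (129+73)/(234)
= 202/234 = 86.32%

86.32%


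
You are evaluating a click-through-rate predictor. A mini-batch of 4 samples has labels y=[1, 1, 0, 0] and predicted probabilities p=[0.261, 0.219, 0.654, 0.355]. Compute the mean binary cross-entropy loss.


L[0] = -ln(0.261) = 1.3432
L[1] = -ln(0.219) = 1.5187
L[2] = -ln(1-0.654) = -ln(0.346) = 1.0613
L[3] = -ln(1-0.355) = -ln(0.645) = 0.4385
mean = (1.3432 + 1.5187 + 1.0613 + 0.4385)/4 = 1.0904

1.0904


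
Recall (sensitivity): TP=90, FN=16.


Recall = TP/(TP+FN)
= 90/(90+16)
= 90/106 = 84.91%

84.91%


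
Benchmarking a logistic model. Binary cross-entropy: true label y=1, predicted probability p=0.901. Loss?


BCE = -[y·ln(p) + (1-y)·ln(1-p)]
= -1·ln(0.901) - 0
= -ln(0.901) = 0.1043

0.1043


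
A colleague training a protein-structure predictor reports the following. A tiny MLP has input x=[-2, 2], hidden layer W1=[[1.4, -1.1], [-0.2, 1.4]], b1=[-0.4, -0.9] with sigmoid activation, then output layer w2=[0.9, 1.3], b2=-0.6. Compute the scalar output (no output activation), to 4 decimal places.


z1[0] = (1.4)·(-2) + (-1.1)·(2) - 0.4 = -5.4
z1[1] = (-0.2)·(-2) + (1.4)·(2) - 0.9 = 2.3
h = sigmoid(z1) = [0.0045, 0.9089]
output = (0.9)·(0.0045) + (1.3)·(0.9089) - 0.6 = 0.5856

0.5856


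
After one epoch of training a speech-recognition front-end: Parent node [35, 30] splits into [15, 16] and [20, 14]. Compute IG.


Parent = [35, 30], H_parent = 0.9957
H_left = 0.9992 (n=31), H_right = 0.9774 (n=34)
H_children = (31/65)·0.9992 + (34/65)·0.9774 = 0.9878
IG = 0.9957 - 0.9878 = 0.0079

0.0079


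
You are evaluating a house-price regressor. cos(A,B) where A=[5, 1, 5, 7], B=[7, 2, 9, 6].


A·B = 5·7 + 1·2 + 5·9 + 7·6 = 124
‖A‖ = √100 = 10, ‖B‖ = √170 = 13.0384
cos = 124/(√100·√170) = 124/√17000 = 0.951

0.951


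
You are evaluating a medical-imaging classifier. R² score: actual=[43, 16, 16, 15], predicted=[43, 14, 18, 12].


ȳ = 22.5
SS_res = Σ(y-ŷ)² = 17
SS_tot = Σ(y-ȳ)² = 561
R² = 1 - SS_res/SS_tot = 1 - 0.0303 = 0.9697

0.9697


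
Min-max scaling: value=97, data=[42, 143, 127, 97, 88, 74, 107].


min=42, max=143
(97-42)/(143-42) = 55/101 = 0.5446

0.5446


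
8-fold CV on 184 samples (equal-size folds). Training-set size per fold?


Fold size = 184/8 = 23
Training per fold = 184 - 23 = 161

161


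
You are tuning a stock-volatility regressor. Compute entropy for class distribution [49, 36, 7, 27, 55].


Probabilities: [49/174, 36/174, 7/174, 27/174, 55/174] ≈ [0.2816, 0.2069, 0.0402, 0.1552, 0.3161]
H = -((49/174)·log₂(49/174) + (36/174)·log₂(36/174) + (7/174)·log₂(7/174) + (27/174)·log₂(27/174) + (55/174)·log₂(55/174))
  = 2.1139 bits

2.1139 bits


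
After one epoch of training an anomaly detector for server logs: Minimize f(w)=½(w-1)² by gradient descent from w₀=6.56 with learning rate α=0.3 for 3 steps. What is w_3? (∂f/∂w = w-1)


step 1: grad = 6.56-1 = 5.56; w = 6.56 - 0.3·(5.56) = 4.892
step 2: grad = 4.892-1 = 3.892; w = 4.892 - 0.3·(3.892) = 3.7244
step 3: grad = 3.7244-1 = 2.7244; w = 3.7244 - 0.3·(2.7244) = 2.90708

2.90708


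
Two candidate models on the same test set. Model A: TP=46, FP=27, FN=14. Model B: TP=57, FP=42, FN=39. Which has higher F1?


Model A: P=46/73=0.6301, R=46/60=0.7667, F1=2PR/(P+R)=2TP/(2TP+FP+FN)=92/133=0.6917
Model B: P=57/99=0.5758, R=57/96=0.5938, F1=2PR/(P+R)=2TP/(2TP+FP+FN)=114/195=0.5846
0.6917 > 0.5846 → Model A

Model A


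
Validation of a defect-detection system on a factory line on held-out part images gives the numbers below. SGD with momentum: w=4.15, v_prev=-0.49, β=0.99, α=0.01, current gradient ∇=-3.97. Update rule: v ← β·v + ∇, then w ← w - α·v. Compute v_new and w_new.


v_new = 0.99·-0.49 - 3.97 = -0.4851 - 3.97 = -4.4551
w_new = 4.15 - 0.01·-4.4551 = 4.15 + 0.044551 = 4.194551

v_new=-4.4551, w_new=4.194551


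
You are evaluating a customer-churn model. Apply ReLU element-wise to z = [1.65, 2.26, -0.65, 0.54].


ReLU(1.65) = max(0, 1.65) = 1.65
ReLU(2.26) = max(0, 2.26) = 2.26
ReLU(-0.65) = max(0, -0.65) = 0.0
ReLU(0.54) = max(0, 0.54) = 0.54
result = [1.65, 2.26, 0.0, 0.54]

[1.65, 2.26, 0.0, 0.54]


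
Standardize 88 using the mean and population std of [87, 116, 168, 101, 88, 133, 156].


μ = 121.2857, σ = 29.8746
z = (88 - 121.2857)/29.8746 = -1.1142

-1.1142


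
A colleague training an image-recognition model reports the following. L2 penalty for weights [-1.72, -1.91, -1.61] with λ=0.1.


‖w‖₂² = (-1.72)² + (-1.91)² + (-1.61)²
     = 2.9584 + 3.6481 + 2.5921
     = 9.1986
λ·‖w‖₂² = 0.1·9.1986 = 0.91986

0.91986


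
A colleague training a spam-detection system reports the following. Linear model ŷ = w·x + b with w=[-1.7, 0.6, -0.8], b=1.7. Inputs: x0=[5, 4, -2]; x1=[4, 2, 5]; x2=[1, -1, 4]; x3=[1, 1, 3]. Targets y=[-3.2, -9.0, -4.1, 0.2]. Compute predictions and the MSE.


ŷ0 = (-1.7)·(5) + (0.6)·(4) + (-0.8)·(-2) + 1.7 = -2.8
ŷ1 = (-1.7)·(4) + (0.6)·(2) + (-0.8)·(5) + 1.7 = -7.9
ŷ2 = (-1.7)·(1) + (0.6)·(-1) + (-0.8)·(4) + 1.7 = -3.8
ŷ3 = (-1.7)·(1) + (0.6)·(1) + (-0.8)·(3) + 1.7 = -1.8
errors² = [0.16, 1.21, 0.09, 4.0]
MSE = 5.4600/4 = 1.365

1.365


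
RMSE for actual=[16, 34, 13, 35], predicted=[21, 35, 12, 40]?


MSE = 52/4 = 13
RMSE = √(52/4) = 3.6056

3.6056


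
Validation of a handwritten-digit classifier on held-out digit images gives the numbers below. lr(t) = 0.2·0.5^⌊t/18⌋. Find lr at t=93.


n_drops = ⌊93/18⌋ = 5
lr = 0.2·0.5^5 = 0.2·0.03125 = 0.00625

0.00625


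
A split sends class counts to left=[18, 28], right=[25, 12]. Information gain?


Parent = [43, 40], H_parent = 0.9991
H_left = 0.9656 (n=46), H_right = 0.909 (n=37)
H_children = (46/83)·0.9656 + (37/83)·0.909 = 0.9404
IG = 0.9991 - 0.9404 = 0.0587

0.0587


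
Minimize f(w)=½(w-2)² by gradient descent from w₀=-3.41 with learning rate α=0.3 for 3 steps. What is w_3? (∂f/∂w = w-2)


step 1: grad = -3.41-2 = -5.41; w = -3.41 - 0.3·(-5.41) = -1.787
step 2: grad = -1.787-2 = -3.787; w = -1.787 - 0.3·(-3.787) = -0.6509
step 3: grad = -0.6509-2 = -2.6509; w = -0.6509 - 0.3·(-2.6509) = 0.14437

0.14437


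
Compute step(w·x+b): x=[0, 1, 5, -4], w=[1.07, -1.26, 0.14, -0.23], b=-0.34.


z = (0)·(1.07) + (1)·(-1.26) + (5)·(0.14) + (-4)·(-0.23) - 0.34
  = 0.02
step(z) = 1 (z≥0)

1


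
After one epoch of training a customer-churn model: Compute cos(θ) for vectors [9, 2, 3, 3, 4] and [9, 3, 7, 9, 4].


A·B = 9·9 + 2·3 + 3·7 + 3·9 + 4·4 = 151
‖A‖ = √119 = 10.9087, ‖B‖ = √236 = 15.3623
cos = 151/(√119·√236) = 151/√28084 = 0.901

0.901


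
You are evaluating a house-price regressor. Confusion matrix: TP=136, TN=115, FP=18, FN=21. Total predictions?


Total = TP + TN + FP + FN
= 136 + 115 + 18 + 21
= 290
(Predicted positive: 154, predicted negative: 136)

290


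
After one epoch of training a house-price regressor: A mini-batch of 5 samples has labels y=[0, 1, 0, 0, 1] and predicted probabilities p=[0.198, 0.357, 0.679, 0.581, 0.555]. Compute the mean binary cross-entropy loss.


L[0] = -ln(1-0.198) = -ln(0.802) = 0.2206
L[1] = -ln(0.357) = 1.03
L[2] = -ln(1-0.679) = -ln(0.321) = 1.1363
L[3] = -ln(1-0.581) = -ln(0.419) = 0.8699
L[4] = -ln(0.555) = 0.5888
mean = (0.2206 + 1.03 + 1.1363 + 0.8699 + 0.5888)/5 = 0.7691

0.7691


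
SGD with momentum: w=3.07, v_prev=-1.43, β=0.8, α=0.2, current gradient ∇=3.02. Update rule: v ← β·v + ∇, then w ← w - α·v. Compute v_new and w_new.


v_new = 0.8·-1.43 + 3.02 = -1.144 + 3.02 = 1.876
w_new = 3.07 - 0.2·1.876 = 3.07 - 0.3752 = 2.6948

v_new=1.876, w_new=2.6948


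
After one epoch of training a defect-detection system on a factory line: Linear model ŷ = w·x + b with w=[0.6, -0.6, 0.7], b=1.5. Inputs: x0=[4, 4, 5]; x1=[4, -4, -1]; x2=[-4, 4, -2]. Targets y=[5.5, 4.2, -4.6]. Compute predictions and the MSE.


ŷ0 = (0.6)·(4) + (-0.6)·(4) + (0.7)·(5) + 1.5 = 5.0
ŷ1 = (0.6)·(4) + (-0.6)·(-4) + (0.7)·(-1) + 1.5 = 5.6
ŷ2 = (0.6)·(-4) + (-0.6)·(4) + (0.7)·(-2) + 1.5 = -4.7
errors² = [0.25, 1.96, 0.01]
MSE = 2.2200/3 = 0.74

0.74


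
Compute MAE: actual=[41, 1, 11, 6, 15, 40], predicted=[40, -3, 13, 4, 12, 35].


Absolute errors: |41-40|=1, |1+ 3|=4, |11-13|=2, |6-4|=2, |15-12|=3, |40-35|=5
Sum = 17
MAE = 17/6 = 17/6

17/6


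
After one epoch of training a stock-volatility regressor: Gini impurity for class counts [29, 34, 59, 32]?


Probabilities: [29/154, 34/154, 59/154, 32/154] ≈ [0.1883, 0.2208, 0.3831, 0.2078]
Σpᵢ² = (841 + 1156 + 3481 + 1024)/154² = 6502/23716
Gini = 1 - Σpᵢ² = 1 - 6502/23716 = 0.7258

0.7258


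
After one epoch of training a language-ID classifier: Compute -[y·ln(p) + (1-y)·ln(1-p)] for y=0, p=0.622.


BCE = -[y·ln(p) + (1-y)·ln(1-p)]
= -0 - 1·ln(1-0.622)
= -ln(0.378) = 0.9729

0.9729


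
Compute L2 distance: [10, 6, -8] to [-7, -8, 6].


d = √((10+ 7)² + (6+ 8)² + (-8-6)²)
  = √(289 + 196 + 196)
  = √681 = 26.096

26.096


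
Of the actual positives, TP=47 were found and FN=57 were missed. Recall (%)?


Recall = TP/(TP+FN)
= 47/(47+57)
= 47/104 = 45.19%

45.19%


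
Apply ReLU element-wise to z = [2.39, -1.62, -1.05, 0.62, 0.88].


ReLU(2.39) = max(0, 2.39) = 2.39
ReLU(-1.62) = max(0, -1.62) = 0.0
ReLU(-1.05) = max(0, -1.05) = 0.0
ReLU(0.62) = max(0, 0.62) = 0.62
ReLU(0.88) = max(0, 0.88) = 0.88
result = [2.39, 0.0, 0.0, 0.62, 0.88]

[2.39, 0.0, 0.0, 0.62, 0.88]


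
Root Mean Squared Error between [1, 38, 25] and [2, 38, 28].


MSE = 10/3 = 3.3333
RMSE = √(10/3) = 1.8257

1.8257


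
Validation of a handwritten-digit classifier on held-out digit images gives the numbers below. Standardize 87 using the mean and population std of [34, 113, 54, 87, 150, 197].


μ = 105.8333, σ = 55.55
z = (87 - 105.8333)/55.55 = -0.339

-0.339


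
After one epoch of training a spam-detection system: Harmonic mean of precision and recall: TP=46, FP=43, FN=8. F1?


Precision = 46/89 = 0.5169
Recall = 46/54 = 0.8519
F1 = 2·P·R/(P+R) = 2·TP/(2·TP+FP+FN) = 92/(92+43+8) = 92/143 = 0.6434

0.6434


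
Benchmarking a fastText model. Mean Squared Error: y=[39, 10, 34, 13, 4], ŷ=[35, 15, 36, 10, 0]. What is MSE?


Squared errors: (39-35)²=16, (10-15)²=25, (34-36)²=4, (13-10)²=9, (4-0)²=16
Sum = 70
MSE = 70/5 = 14

14


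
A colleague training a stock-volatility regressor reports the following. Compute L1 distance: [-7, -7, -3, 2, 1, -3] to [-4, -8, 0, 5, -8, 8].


d = |-7+ 4| + |-7+ 8| + |-3-0| + |2-5| + |1+ 8| + |-3-8|
  = 3 + 1 + 3 + 3 + 9 + 11
  = 30

30


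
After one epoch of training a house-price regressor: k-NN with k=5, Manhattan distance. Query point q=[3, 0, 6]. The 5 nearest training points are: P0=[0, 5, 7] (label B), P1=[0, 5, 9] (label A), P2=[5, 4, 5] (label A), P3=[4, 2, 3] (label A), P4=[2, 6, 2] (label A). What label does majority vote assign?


d(q,P0) = 9  (label B)
d(q,P1) = 11  (label A)
d(q,P2) = 7  (label A)
d(q,P3) = 6  (label A)
d(q,P4) = 11  (label A)
Votes: A=4, B=1
Majority → A

A


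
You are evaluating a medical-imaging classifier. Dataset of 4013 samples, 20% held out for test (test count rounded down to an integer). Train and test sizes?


Test = ⌊4013·20/100⌋ = 802
Train = 4013 - 802 = 3211

Train: 3211, Test: 802


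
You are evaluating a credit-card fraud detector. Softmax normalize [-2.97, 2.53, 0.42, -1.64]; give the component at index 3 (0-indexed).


Exponentials: e^-2.97=0.0513, e^2.53=12.5535, e^0.42=1.522, e^-1.64=0.194
Sum = 14.3208
Softmax = [0.0036, 0.8766, 0.1063, 0.0135]
p[3] = 0.194/14.3208 = 0.0135

0.0135


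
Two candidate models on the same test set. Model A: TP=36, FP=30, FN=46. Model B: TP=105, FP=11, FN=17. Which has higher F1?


Model A: P=36/66=0.5455, R=36/82=0.439, F1=2PR/(P+R)=2TP/(2TP+FP+FN)=72/148=0.4865
Model B: P=105/116=0.9052, R=105/122=0.8607, F1=2PR/(P+R)=2TP/(2TP+FP+FN)=210/238=0.8824
0.4865 < 0.8824 → Model B

Model B


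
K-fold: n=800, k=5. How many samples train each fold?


Fold size = 800/5 = 160
Training per fold = 800 - 160 = 640

640


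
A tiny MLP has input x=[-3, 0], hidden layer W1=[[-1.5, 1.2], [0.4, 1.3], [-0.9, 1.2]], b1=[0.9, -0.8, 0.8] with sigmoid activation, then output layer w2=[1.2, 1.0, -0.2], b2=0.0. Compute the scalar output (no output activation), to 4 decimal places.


z1[0] = (-1.5)·(-3) + (1.2)·(0) + 0.9 = 5.4
z1[1] = (0.4)·(-3) + (1.3)·(0) - 0.8 = -2.0
z1[2] = (-0.9)·(-3) + (1.2)·(0) + 0.8 = 3.5
h = sigmoid(z1) = [0.9955, 0.1192, 0.9707]
output = (1.2)·(0.9955) + (1.0)·(0.1192) + (-0.2)·(0.9707) + 0.0 = 1.1197

1.1197


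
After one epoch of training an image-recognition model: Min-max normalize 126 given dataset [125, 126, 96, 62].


min=62, max=126
(126-62)/(126-62) = 64/64 = 1.0

1.0


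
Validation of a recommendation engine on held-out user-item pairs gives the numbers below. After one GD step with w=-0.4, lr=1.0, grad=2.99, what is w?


w_new = w - α·∇
= -0.4 - 1.0·2.99
= -0.4 - 2.99
= -3.39

-3.39


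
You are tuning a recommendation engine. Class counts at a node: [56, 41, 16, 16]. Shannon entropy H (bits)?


Probabilities: [56/129, 41/129, 16/129, 16/129] ≈ [0.4341, 0.3178, 0.124, 0.124]
H = -((56/129)·log₂(56/129) + (41/129)·log₂(41/129) + (16/129)·log₂(16/129) + (16/129)·log₂(16/129))
  = 1.7952 bits

1.7952 bits


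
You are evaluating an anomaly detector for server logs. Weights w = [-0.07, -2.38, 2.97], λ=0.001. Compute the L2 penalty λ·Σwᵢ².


‖w‖₂² = (-0.07)² + (-2.38)² + (2.97)²
     = 0.0049 + 5.6644 + 8.8209
     = 14.4902
λ·‖w‖₂² = 0.001·14.4902 = 0.01449

0.01449


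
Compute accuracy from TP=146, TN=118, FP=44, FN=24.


Accuracy = (TP+TN)/(TP+TN+FP+FN)
= (146+118)/(332)
= 264/332 = 79.52%

79.52%


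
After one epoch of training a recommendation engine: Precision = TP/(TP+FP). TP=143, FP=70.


Precision = TP/(TP+FP)
= 143/(143+70)
= 143/213 = 67.14%

67.14%


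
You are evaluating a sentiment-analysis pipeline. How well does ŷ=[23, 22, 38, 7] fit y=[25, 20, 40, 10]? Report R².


ȳ = 23.75
SS_res = Σ(y-ŷ)² = 21
SS_tot = Σ(y-ȳ)² = 468.75
R² = 1 - SS_res/SS_tot = 1 - 0.0448 = 0.9552

0.9552


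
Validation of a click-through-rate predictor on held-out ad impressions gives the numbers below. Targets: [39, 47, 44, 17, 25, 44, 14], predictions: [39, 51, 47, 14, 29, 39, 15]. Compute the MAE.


Absolute errors: |39-39|=0, |47-51|=4, |44-47|=3, |17-14|=3, |25-29|=4, |44-39|=5, |14-15|=1
Sum = 20
MAE = 20/7 = 20/7

20/7


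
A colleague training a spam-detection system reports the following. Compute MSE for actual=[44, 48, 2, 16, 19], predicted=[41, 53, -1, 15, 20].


Squared errors: (44-41)²=9, (48-53)²=25, (2+ 1)²=9, (16-15)²=1, (19-20)²=1
Sum = 45
MSE = 45/5 = 9

9


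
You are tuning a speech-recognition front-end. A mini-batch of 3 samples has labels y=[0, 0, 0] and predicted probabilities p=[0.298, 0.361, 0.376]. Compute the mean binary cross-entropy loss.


L[0] = -ln(1-0.298) = -ln(0.702) = 0.3538
L[1] = -ln(1-0.361) = -ln(0.639) = 0.4479
L[2] = -ln(1-0.376) = -ln(0.624) = 0.4716
mean = (0.3538 + 0.4479 + 0.4716)/3 = 0.4244

0.4244


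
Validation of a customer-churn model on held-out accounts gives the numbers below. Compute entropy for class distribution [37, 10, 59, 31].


Probabilities: [37/137, 10/137, 59/137, 31/137] ≈ [0.2701, 0.073, 0.4307, 0.2263]
H = -((37/137)·log₂(37/137) + (10/137)·log₂(10/137) + (59/137)·log₂(59/137) + (31/137)·log₂(31/137))
  = 1.7942 bits

1.7942 bits


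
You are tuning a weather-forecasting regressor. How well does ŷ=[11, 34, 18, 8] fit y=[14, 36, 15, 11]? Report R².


ȳ = 19
SS_res = Σ(y-ŷ)² = 31
SS_tot = Σ(y-ȳ)² = 394
R² = 1 - SS_res/SS_tot = 1 - 0.0787 = 0.9213

0.9213


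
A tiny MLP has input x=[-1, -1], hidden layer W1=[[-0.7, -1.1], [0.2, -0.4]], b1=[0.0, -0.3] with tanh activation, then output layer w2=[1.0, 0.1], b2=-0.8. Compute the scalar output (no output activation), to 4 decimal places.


z1[0] = (-0.7)·(-1) + (-1.1)·(-1) + 0.0 = 1.8
z1[1] = (0.2)·(-1) + (-0.4)·(-1) - 0.3 = -0.1
h = tanh(z1) = [0.9468, -0.0997]
output = (1.0)·(0.9468) + (0.1)·(-0.0997) - 0.8 = 0.1368

0.1368


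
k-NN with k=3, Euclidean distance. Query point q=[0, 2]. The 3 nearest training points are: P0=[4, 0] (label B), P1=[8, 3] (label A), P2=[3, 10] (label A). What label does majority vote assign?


d(q,P0) = 4.4721  (label B)
d(q,P1) = 8.0623  (label A)
d(q,P2) = 8.544  (label A)
Votes: A=2, B=1
Majority → A

A


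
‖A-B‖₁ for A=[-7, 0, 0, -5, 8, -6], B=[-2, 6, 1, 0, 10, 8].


d = |-7+ 2| + |0-6| + |0-1| + |-5-0| + |8-10| + |-6-8|
  = 5 + 6 + 1 + 5 + 2 + 14
  = 33

33


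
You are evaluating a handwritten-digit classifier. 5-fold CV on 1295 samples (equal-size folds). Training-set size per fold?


Fold size = 1295/5 = 259
Training per fold = 1295 - 259 = 1036

1036


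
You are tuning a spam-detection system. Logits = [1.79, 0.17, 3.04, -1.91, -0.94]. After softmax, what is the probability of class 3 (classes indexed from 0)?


Exponentials: e^1.79=5.9895, e^0.17=1.1853, e^3.04=20.9052, e^-1.91=0.1481, e^-0.94=0.3906
Sum = 28.6187
Softmax = [0.2093, 0.0414, 0.7305, 0.0052, 0.0136]
p[3] = 0.1481/28.6187 = 0.0052

0.0052


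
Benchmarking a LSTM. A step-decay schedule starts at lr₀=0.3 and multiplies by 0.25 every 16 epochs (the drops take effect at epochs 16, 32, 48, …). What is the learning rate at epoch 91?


n_drops = ⌊91/16⌋ = 5
lr = 0.3·0.25^5 = 0.3·0.0009765625 = 0.00029296875

0.00029296875


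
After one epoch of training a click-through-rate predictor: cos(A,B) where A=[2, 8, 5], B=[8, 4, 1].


A·B = 2·8 + 8·4 + 5·1 = 53
‖A‖ = √93 = 9.6437, ‖B‖ = √81 = 9
cos = 53/(√93·√81) = 53/√7533 = 0.6106

0.6106


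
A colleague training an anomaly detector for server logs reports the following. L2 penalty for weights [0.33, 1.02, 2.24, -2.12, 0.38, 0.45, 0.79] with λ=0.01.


‖w‖₂² = (0.33)² + (1.02)² + (2.24)² + (-2.12)² + (0.38)² + (0.45)² + (0.79)²
     = 0.1089 + 1.0404 + 5.0176 + 4.4944 + 0.1444 + 0.2025 + 0.6241
     = 11.6323
λ·‖w‖₂² = 0.01·11.6323 = 0.116323

0.116323


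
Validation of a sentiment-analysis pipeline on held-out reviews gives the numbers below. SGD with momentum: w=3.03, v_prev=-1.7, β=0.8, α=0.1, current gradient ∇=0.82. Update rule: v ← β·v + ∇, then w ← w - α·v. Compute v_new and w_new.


v_new = 0.8·-1.7 + 0.82 = -1.36 + 0.82 = -0.54
w_new = 3.03 - 0.1·-0.54 = 3.03 + 0.054 = 3.084

v_new=-0.54, w_new=3.084


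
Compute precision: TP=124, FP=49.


Precision = TP/(TP+FP)
= 124/(124+49)
= 124/173 = 71.68%

71.68%


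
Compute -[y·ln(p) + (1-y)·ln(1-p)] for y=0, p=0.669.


BCE = -[y·ln(p) + (1-y)·ln(1-p)]
= -0 - 1·ln(1-0.669)
= -ln(0.331) = 1.1056

1.1056


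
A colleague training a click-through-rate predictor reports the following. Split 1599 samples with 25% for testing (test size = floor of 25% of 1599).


Test = ⌊1599·25/100⌋ = 399
Train = 1599 - 399 = 1200

Train: 1200, Test: 399


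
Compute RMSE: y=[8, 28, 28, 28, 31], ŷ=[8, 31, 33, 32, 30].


MSE = 51/5 = 10.2
RMSE = √(51/5) = 3.1937

3.1937


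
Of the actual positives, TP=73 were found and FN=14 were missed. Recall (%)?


Recall = TP/(TP+FN)
= 73/(73+14)
= 73/87 = 83.91%

83.91%


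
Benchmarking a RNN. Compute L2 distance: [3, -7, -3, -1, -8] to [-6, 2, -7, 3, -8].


d = √((3+ 6)² + (-7-2)² + (-3+ 7)² + (-1-3)² + (-8+ 8)²)
  = √(81 + 81 + 16 + 16 + 0)
  = √194 = 13.9284

13.9284


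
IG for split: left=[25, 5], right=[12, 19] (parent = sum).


Parent = [37, 24], H_parent = 0.967
H_left = 0.65 (n=30), H_right = 0.9629 (n=31)
H_children = (30/61)·0.65 + (31/61)·0.9629 = 0.809
IG = 0.967 - 0.809 = 0.158

0.158


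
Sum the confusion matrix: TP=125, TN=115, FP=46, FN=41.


Total = TP + TN + FP + FN
= 125 + 115 + 46 + 41
= 327
(Predicted positive: 171, predicted negative: 156)

327


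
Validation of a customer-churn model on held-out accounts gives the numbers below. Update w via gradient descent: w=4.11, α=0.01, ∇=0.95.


w_new = w - α·∇
= 4.11 - 0.01·0.95
= 4.11 - 0.0095
= 4.1005

4.1005


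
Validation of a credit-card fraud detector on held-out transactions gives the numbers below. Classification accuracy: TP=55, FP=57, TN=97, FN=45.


Accuracy = (TP+TN)/(TP+TN+FP+FN)
= (55+97)/(254)
= 152/254 = 59.84%

59.84%


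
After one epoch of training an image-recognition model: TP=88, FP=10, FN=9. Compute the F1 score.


Precision = 88/98 = 0.898
Recall = 88/97 = 0.9072
F1 = 2·P·R/(P+R) = 2·TP/(2·TP+FP+FN) = 176/(176+10+9) = 176/195 = 0.9026

0.9026


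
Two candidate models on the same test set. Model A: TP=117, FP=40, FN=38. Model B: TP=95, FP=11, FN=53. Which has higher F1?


Model A: P=117/157=0.7452, R=117/155=0.7548, F1=2PR/(P+R)=2TP/(2TP+FP+FN)=234/312=0.75
Model B: P=95/106=0.8962, R=95/148=0.6419, F1=2PR/(P+R)=2TP/(2TP+FP+FN)=190/254=0.748
0.75 > 0.748 → Model A

Model A


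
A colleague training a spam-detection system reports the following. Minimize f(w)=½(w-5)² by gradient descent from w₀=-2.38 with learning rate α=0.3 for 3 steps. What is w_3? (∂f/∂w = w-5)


step 1: grad = -2.38-5 = -7.38; w = -2.38 - 0.3·(-7.38) = -0.166
step 2: grad = -0.166-5 = -5.166; w = -0.166 - 0.3·(-5.166) = 1.3838
step 3: grad = 1.3838-5 = -3.6162; w = 1.3838 - 0.3·(-3.6162) = 2.46866

2.46866


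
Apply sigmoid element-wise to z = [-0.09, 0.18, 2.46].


σ(-0.09) = 1/(1+e^0.09) = 0.4775
σ(0.18) = 1/(1+e^-0.18) = 0.5449
σ(2.46) = 1/(1+e^-2.46) = 0.9213
result = [0.4775, 0.5449, 0.9213]

[0.4775, 0.5449, 0.9213]


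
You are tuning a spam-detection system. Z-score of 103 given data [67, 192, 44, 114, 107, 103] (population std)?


μ = 104.5, σ = 46.2268
z = (103 - 104.5)/46.2268 = -0.0324

-0.0324


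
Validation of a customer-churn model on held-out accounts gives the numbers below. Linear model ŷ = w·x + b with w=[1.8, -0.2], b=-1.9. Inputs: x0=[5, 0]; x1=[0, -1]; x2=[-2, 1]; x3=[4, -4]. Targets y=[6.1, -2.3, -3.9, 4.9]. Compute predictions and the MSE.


ŷ0 = (1.8)·(5) + (-0.2)·(0) - 1.9 = 7.1
ŷ1 = (1.8)·(0) + (-0.2)·(-1) - 1.9 = -1.7
ŷ2 = (1.8)·(-2) + (-0.2)·(1) - 1.9 = -5.7
ŷ3 = (1.8)·(4) + (-0.2)·(-4) - 1.9 = 6.1
errors² = [1.0, 0.36, 3.24, 1.44]
MSE = 6.0400/4 = 1.51

1.51


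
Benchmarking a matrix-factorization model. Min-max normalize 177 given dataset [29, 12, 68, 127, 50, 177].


min=12, max=177
(177-12)/(177-12) = 165/165 = 1.0

1.0
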